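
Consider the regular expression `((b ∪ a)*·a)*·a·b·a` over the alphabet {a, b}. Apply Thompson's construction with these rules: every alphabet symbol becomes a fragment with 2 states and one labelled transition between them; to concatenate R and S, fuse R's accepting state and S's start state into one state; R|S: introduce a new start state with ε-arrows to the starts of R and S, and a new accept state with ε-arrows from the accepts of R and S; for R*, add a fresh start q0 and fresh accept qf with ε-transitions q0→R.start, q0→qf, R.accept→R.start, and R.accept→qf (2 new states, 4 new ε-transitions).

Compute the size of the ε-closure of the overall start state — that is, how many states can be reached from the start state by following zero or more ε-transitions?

Work bottom-up. For each fragment F, track |ε-closure(F.start)| and whether F's accept lies in that closure (i.e. whether F accepts ε). A single-symbol fragment has closure size 1 and does not accept ε.
  b ∪ a → new start ε-reaches every alternative's start; none of them accept ε, so the new accept is not reached: |closure| = 1 + 1 + 1 = 3
  (b ∪ a)* → the star's fresh start ε-reaches both the body's start and the fresh accept: |closure| = 2 + 3 = 5
  (b ∪ a)*·a → |closure| = 5 + (1−1) = 5 (closure spills across the concat boundary because the left factor accepts ε)
  ((b ∪ a)*·a)* → the star's fresh start ε-reaches both the body's start and the fresh accept: |closure| = 2 + 5 = 7
  ((b ∪ a)*·a)*·a·b·a → the left operand accepts ε, so the closure extends into the next operand (the shared merged state is already counted); |closure| = 7 + (1−1) = 7

7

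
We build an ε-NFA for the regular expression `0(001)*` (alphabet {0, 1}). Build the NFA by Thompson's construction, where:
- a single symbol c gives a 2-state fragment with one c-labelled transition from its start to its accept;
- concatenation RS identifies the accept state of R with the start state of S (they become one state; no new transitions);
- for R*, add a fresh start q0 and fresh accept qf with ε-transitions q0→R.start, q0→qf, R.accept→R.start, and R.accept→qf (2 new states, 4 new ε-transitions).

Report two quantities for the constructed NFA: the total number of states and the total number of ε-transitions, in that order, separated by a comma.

Building bottom-up:
Each of the 4 symbol leaves contributes 2 states and 0 ε-transitions.
  001 : 4 states, 0 ε-transitions
  (001)* : 6 states, 4 ε-transitions
  0(001)* : 7 states, 4 ε-transitions

7, 4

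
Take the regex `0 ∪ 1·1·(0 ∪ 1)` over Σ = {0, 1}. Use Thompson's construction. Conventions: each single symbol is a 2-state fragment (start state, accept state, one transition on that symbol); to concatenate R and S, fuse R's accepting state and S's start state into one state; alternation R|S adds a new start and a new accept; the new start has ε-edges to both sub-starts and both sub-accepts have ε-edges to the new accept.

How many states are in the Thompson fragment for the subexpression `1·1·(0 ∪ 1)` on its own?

8

Fragment for `1·1·(0 ∪ 1)`:
Each of the 4 symbol leaves contributes a 2-state fragment.
  0 ∪ 1 → 6 states
  1·1·(0 ∪ 1) → 8 states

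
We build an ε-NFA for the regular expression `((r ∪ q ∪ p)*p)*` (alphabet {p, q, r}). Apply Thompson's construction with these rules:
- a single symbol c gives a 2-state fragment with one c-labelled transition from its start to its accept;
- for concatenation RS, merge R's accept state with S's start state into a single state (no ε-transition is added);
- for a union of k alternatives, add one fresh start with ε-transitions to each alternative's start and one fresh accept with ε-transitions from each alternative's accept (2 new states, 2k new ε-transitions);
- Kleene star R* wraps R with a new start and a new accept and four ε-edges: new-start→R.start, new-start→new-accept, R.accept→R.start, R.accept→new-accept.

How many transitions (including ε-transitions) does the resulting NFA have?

18

Recursing over subexpressions:
Each of the 4 symbol leaves contributes 1 transition (1 symbol, 0 ε).
  r ∪ q ∪ p = 9 transitions (3 symbol, 6 ε)
  (r ∪ q ∪ p)* = 13 transitions (3 symbol, 10 ε)
  (r ∪ q ∪ p)*p = 14 transitions (4 symbol, 10 ε)
  ((r ∪ q ∪ p)*p)* = 18 transitions (4 symbol, 14 ε)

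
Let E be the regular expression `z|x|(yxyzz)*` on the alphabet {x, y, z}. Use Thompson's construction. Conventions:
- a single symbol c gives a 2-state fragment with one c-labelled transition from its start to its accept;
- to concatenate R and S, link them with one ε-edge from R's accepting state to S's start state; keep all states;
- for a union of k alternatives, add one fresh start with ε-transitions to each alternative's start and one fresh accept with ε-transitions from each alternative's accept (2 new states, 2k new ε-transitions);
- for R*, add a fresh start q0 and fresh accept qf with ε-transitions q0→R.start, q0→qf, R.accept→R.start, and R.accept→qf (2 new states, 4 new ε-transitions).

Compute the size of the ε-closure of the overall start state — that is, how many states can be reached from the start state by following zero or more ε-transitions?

7

Compute the ε-closure size of each fragment's start state recursively; a symbol fragment's start has no outgoing ε-edge, so its closure is just itself (size 1).
  yxyzz — C equals the left operand's closure size = 1 (its accept is not ε-reachable, so the closure stops there)
  (yxyzz)* — new start has ε-edges to the inner start and to the new accept, so C = 2 + 1 = 3
  z|x|(yxyzz)* — C = 1 (new start) + (1 + 1 + 3) + 1 (new accept, since some branch ε-reaches its own accept) = 7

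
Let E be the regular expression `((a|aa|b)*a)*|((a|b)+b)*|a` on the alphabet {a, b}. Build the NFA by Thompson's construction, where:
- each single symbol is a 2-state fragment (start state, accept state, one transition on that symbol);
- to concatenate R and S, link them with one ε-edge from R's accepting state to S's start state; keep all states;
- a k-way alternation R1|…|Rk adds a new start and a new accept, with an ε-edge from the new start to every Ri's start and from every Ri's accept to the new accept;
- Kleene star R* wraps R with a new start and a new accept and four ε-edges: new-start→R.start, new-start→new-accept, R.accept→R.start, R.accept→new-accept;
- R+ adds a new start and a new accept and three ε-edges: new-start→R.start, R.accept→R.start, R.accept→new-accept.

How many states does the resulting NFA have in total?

Recursing over subexpressions:
Each of the 9 symbol leaves contributes a 2-state fragment.
  aa : 4 states
  a|aa|b : 10 states
  (a|aa|b)* : 12 states
  (a|aa|b)*a : 14 states
  ((a|aa|b)*a)* : 16 states
  a|b : 6 states
  (a|b)+ : 8 states
  (a|b)+b : 10 states
  ((a|b)+b)* : 12 states
  ((a|aa|b)*a)*|((a|b)+b)*|a : 32 states

32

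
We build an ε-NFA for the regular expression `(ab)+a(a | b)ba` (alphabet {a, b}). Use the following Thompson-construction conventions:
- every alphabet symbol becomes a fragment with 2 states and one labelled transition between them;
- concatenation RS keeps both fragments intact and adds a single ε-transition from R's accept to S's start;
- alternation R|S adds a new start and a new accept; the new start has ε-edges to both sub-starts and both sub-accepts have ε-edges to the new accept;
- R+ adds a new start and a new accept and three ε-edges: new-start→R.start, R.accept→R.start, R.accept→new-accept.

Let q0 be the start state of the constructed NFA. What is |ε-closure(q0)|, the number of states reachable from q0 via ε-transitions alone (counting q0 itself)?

2

Let C(F) = |ε-closure(F.start)| within fragment F, and note whether F accepts ε. Symbol fragments have C = 1 and do not accept ε. Then:
  ab : C equals the left operand's closure size = 1 (its accept is not ε-reachable, so the closure stops there)
  (ab)+ : C = 1 + 1 = 2 (the body doesn't accept ε, so the new accept is not reached)
  a | b : C = 1 + 1 + 1 = 3 (the new accept is not ε-reachable since no branch accepts ε)
  (ab)+a(a | b)ba : same as the first factor's closure: C = 2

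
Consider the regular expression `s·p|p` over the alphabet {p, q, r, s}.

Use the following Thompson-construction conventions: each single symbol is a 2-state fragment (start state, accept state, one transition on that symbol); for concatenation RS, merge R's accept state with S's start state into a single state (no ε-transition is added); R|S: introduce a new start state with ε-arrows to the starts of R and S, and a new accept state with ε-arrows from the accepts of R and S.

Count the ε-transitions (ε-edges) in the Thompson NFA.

Recursing over subexpressions:
Each of the 3 symbol leaves contributes 0 ε-transitions.
  s·p → 0 ε-transitions
  s·p|p → 4 ε-transitions

4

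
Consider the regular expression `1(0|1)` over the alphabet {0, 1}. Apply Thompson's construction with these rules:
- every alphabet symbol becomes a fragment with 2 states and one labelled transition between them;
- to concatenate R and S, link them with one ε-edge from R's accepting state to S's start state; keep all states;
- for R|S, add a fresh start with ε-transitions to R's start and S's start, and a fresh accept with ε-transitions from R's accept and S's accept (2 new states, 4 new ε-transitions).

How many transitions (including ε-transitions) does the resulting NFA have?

8

Per subexpression:
Each of the 3 symbol leaves contributes 1 transition (1 symbol, 0 ε).
  0|1 — 6 transitions (2 symbol, 4 ε)
  1(0|1) — 8 transitions (3 symbol, 5 ε)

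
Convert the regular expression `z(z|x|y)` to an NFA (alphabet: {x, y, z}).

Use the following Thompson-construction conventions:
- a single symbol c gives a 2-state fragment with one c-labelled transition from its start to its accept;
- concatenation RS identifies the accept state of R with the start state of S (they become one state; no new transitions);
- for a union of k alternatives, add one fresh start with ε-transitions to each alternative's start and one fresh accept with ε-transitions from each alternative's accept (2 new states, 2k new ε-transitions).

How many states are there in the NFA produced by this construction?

9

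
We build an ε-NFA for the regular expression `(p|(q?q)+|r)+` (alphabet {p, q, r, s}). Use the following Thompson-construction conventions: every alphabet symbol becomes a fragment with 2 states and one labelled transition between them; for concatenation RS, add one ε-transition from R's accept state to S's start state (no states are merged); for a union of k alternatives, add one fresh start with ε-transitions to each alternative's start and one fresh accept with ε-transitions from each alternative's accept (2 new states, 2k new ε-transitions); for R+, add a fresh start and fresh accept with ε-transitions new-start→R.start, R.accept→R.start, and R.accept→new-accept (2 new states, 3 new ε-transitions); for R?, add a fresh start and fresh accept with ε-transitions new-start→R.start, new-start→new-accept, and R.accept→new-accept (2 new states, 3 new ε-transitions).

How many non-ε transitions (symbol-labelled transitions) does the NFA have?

4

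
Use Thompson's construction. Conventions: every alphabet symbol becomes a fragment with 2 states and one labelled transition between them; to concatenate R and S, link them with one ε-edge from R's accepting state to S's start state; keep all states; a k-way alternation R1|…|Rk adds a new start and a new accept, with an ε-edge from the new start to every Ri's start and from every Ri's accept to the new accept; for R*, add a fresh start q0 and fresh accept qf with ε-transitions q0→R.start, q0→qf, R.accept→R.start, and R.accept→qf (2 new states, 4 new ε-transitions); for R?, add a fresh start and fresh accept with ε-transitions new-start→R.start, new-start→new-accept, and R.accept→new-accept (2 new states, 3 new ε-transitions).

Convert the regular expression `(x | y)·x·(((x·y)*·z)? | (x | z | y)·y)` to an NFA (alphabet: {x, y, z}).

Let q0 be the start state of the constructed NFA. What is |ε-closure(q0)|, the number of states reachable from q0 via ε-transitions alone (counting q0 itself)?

3

Let C(F) = |ε-closure(F.start)| within fragment F, and note whether F accepts ε. Symbol fragments have C = 1 and do not accept ε. Then:
  x | y — new start ε-reaches every alternative's start; none of them accept ε, so the new accept is not reached: C = 1 + 1 + 1 = 3
  x·y — C equals the left operand's closure size = 1 (its accept is not ε-reachable, so the closure stops there)
  (x·y)* — the star's fresh start ε-reaches both the body's start and the fresh accept: C = 2 + 1 = 3
  (x·y)*·z — the left operand accepts ε, so the closure extends into the next operand (via the concat ε-link); C = 3 + 1 = 4
  ((x·y)*·z)? — C = 1 (new start) + 4 (body) + 1 (new accept, via ε) = 6
  x | z | y — C = 1 + 1 + 1 + 1 = 4 (the new accept is not ε-reachable since no branch accepts ε)
  (x | z | y)·y — C equals the left operand's closure size = 4 (its accept is not ε-reachable, so the closure stops there)
  ((x·y)*·z)? | (x | z | y)·y — C = 1 (new start) + (6 + 4) + 1 (new accept, since some branch ε-reaches its own accept) = 12
  (x | y)·x·(((x·y)*·z)? | (x | z | y)·y) — same as the first factor's closure: C = 3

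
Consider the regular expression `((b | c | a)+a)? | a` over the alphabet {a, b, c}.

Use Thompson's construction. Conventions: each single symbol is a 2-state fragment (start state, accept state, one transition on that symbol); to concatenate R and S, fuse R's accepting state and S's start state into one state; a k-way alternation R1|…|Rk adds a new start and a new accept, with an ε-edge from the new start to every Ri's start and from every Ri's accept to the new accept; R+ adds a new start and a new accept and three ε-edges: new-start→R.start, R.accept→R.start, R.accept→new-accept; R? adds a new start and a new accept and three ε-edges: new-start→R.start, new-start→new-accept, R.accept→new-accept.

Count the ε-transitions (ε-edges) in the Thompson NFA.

Building bottom-up:
Each of the 5 symbol leaves contributes 0 ε-transitions.
  b | c | a = 6 ε-transitions
  (b | c | a)+ = 9 ε-transitions
  (b | c | a)+a = 9 ε-transitions
  ((b | c | a)+a)? = 12 ε-transitions
  ((b | c | a)+a)? | a = 16 ε-transitions

16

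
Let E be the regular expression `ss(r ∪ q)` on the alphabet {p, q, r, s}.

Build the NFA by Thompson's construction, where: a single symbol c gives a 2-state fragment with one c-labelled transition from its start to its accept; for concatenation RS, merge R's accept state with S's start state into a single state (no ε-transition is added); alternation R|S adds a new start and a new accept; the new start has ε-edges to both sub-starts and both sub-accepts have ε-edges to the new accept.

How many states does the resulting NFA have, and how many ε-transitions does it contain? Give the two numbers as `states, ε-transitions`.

Recursing over subexpressions:
Each of the 4 symbol leaves contributes 2 states and 0 ε-transitions.
  r ∪ q : 6 states, 4 ε-transitions
  ss(r ∪ q) : 8 states, 4 ε-transitions

8, 4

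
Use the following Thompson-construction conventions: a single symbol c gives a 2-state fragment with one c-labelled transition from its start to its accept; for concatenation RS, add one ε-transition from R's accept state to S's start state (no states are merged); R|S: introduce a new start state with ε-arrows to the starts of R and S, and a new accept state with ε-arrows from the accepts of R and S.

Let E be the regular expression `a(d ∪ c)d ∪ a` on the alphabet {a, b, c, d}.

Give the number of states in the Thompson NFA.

14

By structural recursion:
Each of the 5 symbol leaves contributes a 2-state fragment.
  d ∪ c = 6 states
  a(d ∪ c)d = 10 states
  a(d ∪ c)d ∪ a = 14 states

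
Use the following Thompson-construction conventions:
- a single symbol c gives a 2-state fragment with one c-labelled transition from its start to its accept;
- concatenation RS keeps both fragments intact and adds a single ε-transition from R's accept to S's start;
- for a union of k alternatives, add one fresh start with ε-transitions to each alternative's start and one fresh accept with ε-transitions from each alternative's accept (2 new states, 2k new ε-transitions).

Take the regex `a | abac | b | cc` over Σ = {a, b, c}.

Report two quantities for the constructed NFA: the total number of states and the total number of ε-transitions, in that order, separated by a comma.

18, 12

Per subexpression:
Each of the 8 symbol leaves contributes 2 states and 0 ε-transitions.
  abac — 8 states, 3 ε-transitions
  cc — 4 states, 1 ε-transition
  a | abac | b | cc — 18 states, 12 ε-transitions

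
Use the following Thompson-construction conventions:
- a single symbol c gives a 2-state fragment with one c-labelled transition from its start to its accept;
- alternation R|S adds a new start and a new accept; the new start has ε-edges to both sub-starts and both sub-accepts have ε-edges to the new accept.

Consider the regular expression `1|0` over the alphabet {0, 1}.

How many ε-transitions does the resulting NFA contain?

4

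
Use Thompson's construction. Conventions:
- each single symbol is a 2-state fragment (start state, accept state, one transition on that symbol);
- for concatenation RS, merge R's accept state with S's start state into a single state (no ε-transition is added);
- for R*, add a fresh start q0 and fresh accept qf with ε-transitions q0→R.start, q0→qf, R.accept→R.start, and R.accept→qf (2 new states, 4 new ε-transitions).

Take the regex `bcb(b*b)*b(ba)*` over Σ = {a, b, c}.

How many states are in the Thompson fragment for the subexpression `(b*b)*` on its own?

7

Fragment for `(b*b)*`:
Each of the 2 symbol leaves contributes a 2-state fragment.
  b* — 4 states
  b*b — 5 states
  (b*b)* — 7 states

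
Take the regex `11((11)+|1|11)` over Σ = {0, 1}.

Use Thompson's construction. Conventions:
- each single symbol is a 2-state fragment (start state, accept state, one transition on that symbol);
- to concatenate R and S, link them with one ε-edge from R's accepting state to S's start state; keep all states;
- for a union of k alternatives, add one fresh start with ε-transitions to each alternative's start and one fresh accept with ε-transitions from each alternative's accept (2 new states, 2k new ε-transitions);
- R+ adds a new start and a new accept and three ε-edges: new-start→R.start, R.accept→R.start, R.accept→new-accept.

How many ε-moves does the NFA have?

Recursing over subexpressions:
Each of the 7 symbol leaves contributes 0 ε-transitions.
  11 — 1 ε-transition
  (11)+ — 4 ε-transitions
  11 — 1 ε-transition
  (11)+|1|11 — 11 ε-transitions
  11((11)+|1|11) — 13 ε-transitions

13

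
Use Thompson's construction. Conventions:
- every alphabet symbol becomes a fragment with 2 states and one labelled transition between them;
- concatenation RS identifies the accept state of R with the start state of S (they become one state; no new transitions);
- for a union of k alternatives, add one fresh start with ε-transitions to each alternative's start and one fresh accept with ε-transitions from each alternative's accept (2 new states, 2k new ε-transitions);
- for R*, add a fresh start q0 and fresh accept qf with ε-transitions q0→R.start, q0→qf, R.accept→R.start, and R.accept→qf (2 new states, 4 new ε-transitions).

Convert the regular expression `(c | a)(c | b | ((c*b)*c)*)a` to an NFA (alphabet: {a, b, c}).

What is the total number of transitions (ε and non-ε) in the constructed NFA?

30

Building bottom-up:
Each of the 8 symbol leaves contributes 1 transition (1 symbol, 0 ε).
  c | a — 6 transitions (2 symbol, 4 ε)
  c* — 5 transitions (1 symbol, 4 ε)
  c*b — 6 transitions (2 symbol, 4 ε)
  (c*b)* — 10 transitions (2 symbol, 8 ε)
  (c*b)*c — 11 transitions (3 symbol, 8 ε)
  ((c*b)*c)* — 15 transitions (3 symbol, 12 ε)
  c | b | ((c*b)*c)* — 23 transitions (5 symbol, 18 ε)
  (c | a)(c | b | ((c*b)*c)*)a — 30 transitions (8 symbol, 22 ε)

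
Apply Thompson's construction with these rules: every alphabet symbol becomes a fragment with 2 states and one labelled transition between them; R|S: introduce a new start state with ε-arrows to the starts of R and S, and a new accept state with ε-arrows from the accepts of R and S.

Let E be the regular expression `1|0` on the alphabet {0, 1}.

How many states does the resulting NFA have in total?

Recursing over subexpressions:
Each of the 2 symbol leaves contributes a 2-state fragment.
  1|0 = 6 states

6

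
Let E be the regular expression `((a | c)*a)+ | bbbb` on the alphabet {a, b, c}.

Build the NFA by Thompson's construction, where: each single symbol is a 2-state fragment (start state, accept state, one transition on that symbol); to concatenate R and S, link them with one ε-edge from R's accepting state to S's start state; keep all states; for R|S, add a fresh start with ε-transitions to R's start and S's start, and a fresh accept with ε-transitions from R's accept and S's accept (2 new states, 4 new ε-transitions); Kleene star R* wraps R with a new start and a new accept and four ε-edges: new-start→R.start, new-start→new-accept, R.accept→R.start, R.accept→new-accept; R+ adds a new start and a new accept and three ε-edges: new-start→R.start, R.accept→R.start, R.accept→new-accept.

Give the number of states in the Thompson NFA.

Recursing over subexpressions:
Each of the 7 symbol leaves contributes a 2-state fragment.
  a | c → 6 states
  (a | c)* → 8 states
  (a | c)*a → 10 states
  ((a | c)*a)+ → 12 states
  bbbb → 8 states
  ((a | c)*a)+ | bbbb → 22 states

22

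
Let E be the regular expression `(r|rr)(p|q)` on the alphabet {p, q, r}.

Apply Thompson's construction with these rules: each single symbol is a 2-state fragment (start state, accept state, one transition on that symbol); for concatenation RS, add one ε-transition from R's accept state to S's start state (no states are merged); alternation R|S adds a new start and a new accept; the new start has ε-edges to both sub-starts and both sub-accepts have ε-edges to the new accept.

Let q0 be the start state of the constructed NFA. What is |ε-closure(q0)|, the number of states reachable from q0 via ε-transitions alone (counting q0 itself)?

3

Compute the ε-closure size of each fragment's start state recursively; a symbol fragment's start has no outgoing ε-edge, so its closure is just itself (size 1).
  rr : C equals the left operand's closure size = 1 (its accept is not ε-reachable, so the closure stops there)
  r|rr : C = 1 + 1 + 1 = 3 (the new accept is not ε-reachable since no branch accepts ε)
  p|q : new start ε-reaches every alternative's start; none of them accept ε, so the new accept is not reached: C = 1 + 1 + 1 = 3
  (r|rr)(p|q) : C equals the left operand's closure size = 3 (its accept is not ε-reachable, so the closure stops there)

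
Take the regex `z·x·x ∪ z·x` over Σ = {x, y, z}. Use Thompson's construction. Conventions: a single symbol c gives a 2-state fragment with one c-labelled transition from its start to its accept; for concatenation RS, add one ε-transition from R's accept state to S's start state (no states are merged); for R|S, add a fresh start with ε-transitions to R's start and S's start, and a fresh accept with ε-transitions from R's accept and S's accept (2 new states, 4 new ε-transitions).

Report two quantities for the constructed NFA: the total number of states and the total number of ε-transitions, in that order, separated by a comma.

12, 7

Recursing over subexpressions:
Each of the 5 symbol leaves contributes 2 states and 0 ε-transitions.
  z·x·x = 6 states, 2 ε-transitions
  z·x = 4 states, 1 ε-transition
  z·x·x ∪ z·x = 12 states, 7 ε-transitions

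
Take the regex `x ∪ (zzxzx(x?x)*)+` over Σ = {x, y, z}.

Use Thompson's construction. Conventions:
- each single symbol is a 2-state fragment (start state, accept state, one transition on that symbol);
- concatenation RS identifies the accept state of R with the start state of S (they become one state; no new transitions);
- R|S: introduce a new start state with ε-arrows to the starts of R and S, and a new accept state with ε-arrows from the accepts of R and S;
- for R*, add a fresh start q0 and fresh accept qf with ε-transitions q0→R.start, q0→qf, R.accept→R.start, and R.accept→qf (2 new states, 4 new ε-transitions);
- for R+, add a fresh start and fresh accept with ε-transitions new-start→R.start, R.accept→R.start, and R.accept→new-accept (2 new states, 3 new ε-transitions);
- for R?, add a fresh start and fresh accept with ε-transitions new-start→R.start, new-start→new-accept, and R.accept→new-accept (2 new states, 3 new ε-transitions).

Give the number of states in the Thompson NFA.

18

Per subexpression:
Each of the 8 symbol leaves contributes a 2-state fragment.
  x? : 4 states
  x?x : 5 states
  (x?x)* : 7 states
  zzxzx(x?x)* : 12 states
  (zzxzx(x?x)*)+ : 14 states
  x ∪ (zzxzx(x?x)*)+ : 18 states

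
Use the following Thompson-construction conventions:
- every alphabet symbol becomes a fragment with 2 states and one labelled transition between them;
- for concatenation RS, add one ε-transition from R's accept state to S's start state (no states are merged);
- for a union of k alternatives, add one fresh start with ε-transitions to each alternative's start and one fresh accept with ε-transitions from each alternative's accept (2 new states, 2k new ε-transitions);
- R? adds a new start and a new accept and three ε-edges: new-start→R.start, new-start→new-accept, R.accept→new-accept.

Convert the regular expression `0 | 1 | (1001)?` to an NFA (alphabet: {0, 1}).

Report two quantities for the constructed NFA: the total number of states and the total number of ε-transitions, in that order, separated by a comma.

Per subexpression:
Each of the 6 symbol leaves contributes 2 states and 0 ε-transitions.
  1001 — 8 states, 3 ε-transitions
  (1001)? — 10 states, 6 ε-transitions
  0 | 1 | (1001)? — 16 states, 12 ε-transitions

16, 12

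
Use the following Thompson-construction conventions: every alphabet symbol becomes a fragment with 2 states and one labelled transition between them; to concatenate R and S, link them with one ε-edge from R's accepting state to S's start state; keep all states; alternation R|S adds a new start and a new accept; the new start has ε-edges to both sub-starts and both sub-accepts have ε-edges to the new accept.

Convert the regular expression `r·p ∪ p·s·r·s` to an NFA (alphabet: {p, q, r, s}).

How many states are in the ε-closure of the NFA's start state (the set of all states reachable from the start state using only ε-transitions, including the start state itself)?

Compute the ε-closure size of each fragment's start state recursively; a symbol fragment's start has no outgoing ε-edge, so its closure is just itself (size 1).
  r·p → same as the first factor's closure: |ε-closure| = 1
  p·s·r·s → |ε-closure| equals the left operand's closure size = 1 (its accept is not ε-reachable, so the closure stops there)
  r·p ∪ p·s·r·s → |ε-closure| = 1 + 1 + 1 = 3 (the new accept is not ε-reachable since no branch accepts ε)

3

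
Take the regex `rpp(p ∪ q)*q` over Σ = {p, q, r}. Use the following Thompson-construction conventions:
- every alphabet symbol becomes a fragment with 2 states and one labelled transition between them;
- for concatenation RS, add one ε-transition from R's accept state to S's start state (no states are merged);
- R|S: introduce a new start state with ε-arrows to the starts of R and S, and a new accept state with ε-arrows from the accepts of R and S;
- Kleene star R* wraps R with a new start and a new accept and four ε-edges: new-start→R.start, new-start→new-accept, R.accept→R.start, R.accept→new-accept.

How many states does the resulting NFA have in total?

Bottom-up over the parse tree:
Each of the 6 symbol leaves contributes a 2-state fragment.
  p ∪ q — 6 states
  (p ∪ q)* — 8 states
  rpp(p ∪ q)*q — 16 states

16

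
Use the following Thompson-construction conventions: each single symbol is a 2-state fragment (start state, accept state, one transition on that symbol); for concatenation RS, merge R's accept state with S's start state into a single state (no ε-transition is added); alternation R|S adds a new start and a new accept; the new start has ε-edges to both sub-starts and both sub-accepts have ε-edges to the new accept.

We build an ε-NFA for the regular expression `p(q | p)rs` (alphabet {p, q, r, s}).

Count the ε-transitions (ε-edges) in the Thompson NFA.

Recursing over subexpressions:
Each of the 5 symbol leaves contributes 0 ε-transitions.
  q | p — 4 ε-transitions
  p(q | p)rs — 4 ε-transitions

4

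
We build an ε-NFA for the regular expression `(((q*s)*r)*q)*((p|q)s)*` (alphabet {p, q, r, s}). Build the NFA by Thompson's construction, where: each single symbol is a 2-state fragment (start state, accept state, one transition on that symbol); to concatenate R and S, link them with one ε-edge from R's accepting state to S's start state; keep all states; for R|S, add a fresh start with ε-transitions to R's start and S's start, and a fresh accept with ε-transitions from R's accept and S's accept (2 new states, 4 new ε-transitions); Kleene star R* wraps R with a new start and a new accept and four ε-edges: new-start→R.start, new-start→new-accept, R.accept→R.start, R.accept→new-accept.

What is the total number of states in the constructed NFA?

Recursing over subexpressions:
Each of the 7 symbol leaves contributes a 2-state fragment.
  q* — 4 states
  q*s — 6 states
  (q*s)* — 8 states
  (q*s)*r — 10 states
  ((q*s)*r)* — 12 states
  ((q*s)*r)*q — 14 states
  (((q*s)*r)*q)* — 16 states
  p|q — 6 states
  (p|q)s — 8 states
  ((p|q)s)* — 10 states
  (((q*s)*r)*q)*((p|q)s)* — 26 states

26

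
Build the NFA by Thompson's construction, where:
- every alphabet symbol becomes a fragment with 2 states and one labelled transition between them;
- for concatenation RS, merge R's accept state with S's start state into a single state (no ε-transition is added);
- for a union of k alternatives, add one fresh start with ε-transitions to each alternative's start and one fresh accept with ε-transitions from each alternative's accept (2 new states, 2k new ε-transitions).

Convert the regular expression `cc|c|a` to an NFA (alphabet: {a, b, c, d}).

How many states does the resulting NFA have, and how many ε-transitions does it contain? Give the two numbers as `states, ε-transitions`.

9, 6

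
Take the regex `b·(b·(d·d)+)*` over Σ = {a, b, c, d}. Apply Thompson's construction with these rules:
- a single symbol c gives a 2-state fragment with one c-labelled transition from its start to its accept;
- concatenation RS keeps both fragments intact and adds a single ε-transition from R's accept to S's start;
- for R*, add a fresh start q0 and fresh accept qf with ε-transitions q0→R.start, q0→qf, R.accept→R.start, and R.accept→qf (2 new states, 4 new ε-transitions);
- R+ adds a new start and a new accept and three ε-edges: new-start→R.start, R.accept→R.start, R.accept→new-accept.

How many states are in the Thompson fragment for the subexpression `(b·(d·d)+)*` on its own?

Fragment for `(b·(d·d)+)*`:
Each of the 3 symbol leaves contributes a 2-state fragment.
  d·d = 4 states
  (d·d)+ = 6 states
  b·(d·d)+ = 8 states
  (b·(d·d)+)* = 10 states

10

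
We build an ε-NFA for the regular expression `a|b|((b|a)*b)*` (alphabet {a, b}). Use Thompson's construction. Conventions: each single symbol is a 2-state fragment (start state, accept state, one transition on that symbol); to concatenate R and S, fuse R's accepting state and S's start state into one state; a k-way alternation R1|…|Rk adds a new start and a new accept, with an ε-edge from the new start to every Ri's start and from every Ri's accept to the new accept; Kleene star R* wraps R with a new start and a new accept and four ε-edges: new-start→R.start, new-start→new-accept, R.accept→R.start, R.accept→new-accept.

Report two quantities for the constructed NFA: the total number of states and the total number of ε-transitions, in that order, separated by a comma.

17, 18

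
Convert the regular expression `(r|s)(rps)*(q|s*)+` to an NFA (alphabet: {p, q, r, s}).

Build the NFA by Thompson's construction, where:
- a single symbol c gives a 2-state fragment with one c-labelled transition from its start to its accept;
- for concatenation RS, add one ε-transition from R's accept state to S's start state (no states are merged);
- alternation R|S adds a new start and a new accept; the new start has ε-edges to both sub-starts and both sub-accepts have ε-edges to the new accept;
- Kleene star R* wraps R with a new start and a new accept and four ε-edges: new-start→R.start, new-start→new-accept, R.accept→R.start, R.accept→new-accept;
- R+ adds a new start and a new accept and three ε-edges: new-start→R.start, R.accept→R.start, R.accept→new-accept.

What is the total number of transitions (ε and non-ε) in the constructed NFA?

30

By structural recursion:
Each of the 7 symbol leaves contributes 1 transition (1 symbol, 0 ε).
  r|s — 6 transitions (2 symbol, 4 ε)
  rps — 5 transitions (3 symbol, 2 ε)
  (rps)* — 9 transitions (3 symbol, 6 ε)
  s* — 5 transitions (1 symbol, 4 ε)
  q|s* — 10 transitions (2 symbol, 8 ε)
  (q|s*)+ — 13 transitions (2 symbol, 11 ε)
  (r|s)(rps)*(q|s*)+ — 30 transitions (7 symbol, 23 ε)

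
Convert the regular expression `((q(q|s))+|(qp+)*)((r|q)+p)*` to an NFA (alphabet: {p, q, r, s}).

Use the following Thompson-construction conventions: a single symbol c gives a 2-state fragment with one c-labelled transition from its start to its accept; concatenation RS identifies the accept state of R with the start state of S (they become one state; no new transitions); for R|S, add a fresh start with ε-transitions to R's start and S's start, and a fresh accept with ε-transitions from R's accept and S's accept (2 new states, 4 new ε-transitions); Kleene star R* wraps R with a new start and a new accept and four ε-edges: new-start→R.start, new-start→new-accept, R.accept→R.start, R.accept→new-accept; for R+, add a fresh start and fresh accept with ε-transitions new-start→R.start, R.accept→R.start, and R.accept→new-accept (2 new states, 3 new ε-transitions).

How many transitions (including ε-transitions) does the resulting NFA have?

37

Per subexpression:
Each of the 8 symbol leaves contributes 1 transition (1 symbol, 0 ε).
  q|s → 6 transitions (2 symbol, 4 ε)
  q(q|s) → 7 transitions (3 symbol, 4 ε)
  (q(q|s))+ → 10 transitions (3 symbol, 7 ε)
  p+ → 4 transitions (1 symbol, 3 ε)
  qp+ → 5 transitions (2 symbol, 3 ε)
  (qp+)* → 9 transitions (2 symbol, 7 ε)
  (q(q|s))+|(qp+)* → 23 transitions (5 symbol, 18 ε)
  r|q → 6 transitions (2 symbol, 4 ε)
  (r|q)+ → 9 transitions (2 symbol, 7 ε)
  (r|q)+p → 10 transitions (3 symbol, 7 ε)
  ((r|q)+p)* → 14 transitions (3 symbol, 11 ε)
  ((q(q|s))+|(qp+)*)((r|q)+p)* → 37 transitions (8 symbol, 29 ε)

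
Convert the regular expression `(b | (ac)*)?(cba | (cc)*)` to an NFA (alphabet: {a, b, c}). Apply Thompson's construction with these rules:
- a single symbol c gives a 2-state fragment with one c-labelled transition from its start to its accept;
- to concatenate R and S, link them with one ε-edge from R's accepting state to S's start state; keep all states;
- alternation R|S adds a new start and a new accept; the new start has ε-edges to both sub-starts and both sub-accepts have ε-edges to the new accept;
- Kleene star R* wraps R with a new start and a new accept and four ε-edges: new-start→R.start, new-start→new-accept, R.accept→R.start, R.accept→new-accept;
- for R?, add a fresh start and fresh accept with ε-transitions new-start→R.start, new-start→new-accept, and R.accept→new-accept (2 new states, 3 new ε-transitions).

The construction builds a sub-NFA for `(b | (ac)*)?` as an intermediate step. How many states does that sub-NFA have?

12

Fragment for `(b | (ac)*)?`:
Each of the 3 symbol leaves contributes a 2-state fragment.
  ac → 4 states
  (ac)* → 6 states
  b | (ac)* → 10 states
  (b | (ac)*)? → 12 states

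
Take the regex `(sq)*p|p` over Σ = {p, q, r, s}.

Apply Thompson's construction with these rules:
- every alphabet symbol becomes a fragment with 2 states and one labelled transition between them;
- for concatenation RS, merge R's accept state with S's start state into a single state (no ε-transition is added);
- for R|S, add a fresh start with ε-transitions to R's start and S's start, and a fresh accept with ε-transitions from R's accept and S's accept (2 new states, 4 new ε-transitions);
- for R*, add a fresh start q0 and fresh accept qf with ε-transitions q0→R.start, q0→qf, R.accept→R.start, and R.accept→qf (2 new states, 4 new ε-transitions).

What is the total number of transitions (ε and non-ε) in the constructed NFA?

12

Recursing over subexpressions:
Each of the 4 symbol leaves contributes 1 transition (1 symbol, 0 ε).
  sq — 2 transitions (2 symbol, 0 ε)
  (sq)* — 6 transitions (2 symbol, 4 ε)
  (sq)*p — 7 transitions (3 symbol, 4 ε)
  (sq)*p|p — 12 transitions (4 symbol, 8 ε)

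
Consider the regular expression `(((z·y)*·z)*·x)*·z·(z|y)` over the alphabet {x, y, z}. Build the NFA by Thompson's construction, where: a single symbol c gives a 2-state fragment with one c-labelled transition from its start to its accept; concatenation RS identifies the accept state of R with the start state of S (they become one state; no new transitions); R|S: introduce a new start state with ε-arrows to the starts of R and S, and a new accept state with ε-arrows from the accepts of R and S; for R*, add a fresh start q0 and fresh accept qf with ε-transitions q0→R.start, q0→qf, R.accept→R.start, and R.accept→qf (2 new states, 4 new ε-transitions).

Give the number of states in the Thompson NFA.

Per subexpression:
Each of the 7 symbol leaves contributes a 2-state fragment.
  z·y → 3 states
  (z·y)* → 5 states
  (z·y)*·z → 6 states
  ((z·y)*·z)* → 8 states
  ((z·y)*·z)*·x → 9 states
  (((z·y)*·z)*·x)* → 11 states
  z|y → 6 states
  (((z·y)*·z)*·x)*·z·(z|y) → 17 states

17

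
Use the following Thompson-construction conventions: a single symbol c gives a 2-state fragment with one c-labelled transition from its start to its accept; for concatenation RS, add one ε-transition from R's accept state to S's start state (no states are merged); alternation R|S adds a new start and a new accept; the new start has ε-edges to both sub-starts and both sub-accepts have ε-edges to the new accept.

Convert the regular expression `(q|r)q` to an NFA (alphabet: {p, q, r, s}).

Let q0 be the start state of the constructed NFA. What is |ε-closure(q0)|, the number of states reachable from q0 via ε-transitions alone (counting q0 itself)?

3

Work bottom-up. For each fragment F, track |ε-closure(F.start)| and whether F's accept lies in that closure (i.e. whether F accepts ε). A single-symbol fragment has closure size 1 and does not accept ε.
  q|r : C = 1 + 1 + 1 = 3 (the new accept is not ε-reachable since no branch accepts ε)
  (q|r)q : same as the first factor's closure: C = 3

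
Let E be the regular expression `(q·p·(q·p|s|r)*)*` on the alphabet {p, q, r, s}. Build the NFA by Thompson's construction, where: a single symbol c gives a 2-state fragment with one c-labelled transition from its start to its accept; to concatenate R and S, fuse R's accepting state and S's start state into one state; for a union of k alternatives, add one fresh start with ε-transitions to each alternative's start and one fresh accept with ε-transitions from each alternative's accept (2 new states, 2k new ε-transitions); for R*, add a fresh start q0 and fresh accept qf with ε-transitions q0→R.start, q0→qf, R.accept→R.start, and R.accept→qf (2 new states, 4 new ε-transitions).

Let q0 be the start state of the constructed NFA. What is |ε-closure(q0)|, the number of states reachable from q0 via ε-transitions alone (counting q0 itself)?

3

Work bottom-up. For each fragment F, track |ε-closure(F.start)| and whether F's accept lies in that closure (i.e. whether F accepts ε). A single-symbol fragment has closure size 1 and does not accept ε.
  q·p → C equals the left operand's closure size = 1 (its accept is not ε-reachable, so the closure stops there)
  q·p|s|r → C = 1 + 1 + 1 + 1 = 4 (the new accept is not ε-reachable since no branch accepts ε)
  (q·p|s|r)* → C = 1 (new start) + 4 (body) + 1 (new accept) = 6
  q·p·(q·p|s|r)* → same as the first factor's closure: C = 1
  (q·p·(q·p|s|r)*)* → new start has ε-edges to the inner start and to the new accept, so C = 2 + 1 = 3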